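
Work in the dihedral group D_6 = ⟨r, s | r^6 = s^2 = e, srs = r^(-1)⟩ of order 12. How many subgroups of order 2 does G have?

7

|G| = 12 and 2 | 12, so subgroups of order 2 are possible by Lagrange.
The subgroups of order 2 are: {e, r^2s}; {e, r^3}; {e, r^3s}; {e, r^4s}; … (7 in all).
So G has 7 subgroups of order 2.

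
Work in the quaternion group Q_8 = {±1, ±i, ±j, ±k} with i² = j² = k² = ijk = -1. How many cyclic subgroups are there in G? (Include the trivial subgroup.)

A cyclic subgroup of order d is generated by each of its φ(d) elements of order d, so the cyclic subgroups of order d number (#elements of order d)/φ(d).
Cyclic subgroups by order — order 1: 1; order 2: 1; order 4: 3.
Total: 5.

5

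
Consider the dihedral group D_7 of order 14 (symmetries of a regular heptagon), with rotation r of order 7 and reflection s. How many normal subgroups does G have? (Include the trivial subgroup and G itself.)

3

G has 10 subgroups. Checking conjugation-invariance by order — order 1: 1/1 normal; order 2: 0/7 normal; order 7: 1/1 normal; order 14: 1/1 normal.
Total normal subgroups: 3.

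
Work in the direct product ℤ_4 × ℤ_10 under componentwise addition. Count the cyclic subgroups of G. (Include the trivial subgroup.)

A cyclic subgroup of order d is generated by each of its φ(d) elements of order d, so the cyclic subgroups of order d number (#elements of order d)/φ(d).
Cyclic subgroups by order — order 1: 1; order 2: 3; order 4: 2; order 5: 1; order 10: 3; order 20: 2.
Total: 12.

12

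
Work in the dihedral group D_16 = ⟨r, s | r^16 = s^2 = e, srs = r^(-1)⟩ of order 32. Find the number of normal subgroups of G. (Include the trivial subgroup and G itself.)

8

G has 36 subgroups. Checking conjugation-invariance by order — order 1: 1/1 normal; order 2: 1/17 normal; order 4: 1/9 normal; order 8: 1/5 normal; order 16: 3/3 normal; order 32: 1/1 normal.
Total normal subgroups: 8.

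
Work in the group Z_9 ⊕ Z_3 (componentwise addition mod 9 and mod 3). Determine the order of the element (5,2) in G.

The order of (5,2) in Z_9 × Z_3 is lcm(ord(5) in Z_9, ord(2) in Z_3).
ord(5) = 9 and ord(2) = 3, so |⟨(5,2)⟩| = lcm(9, 3) = 9.

9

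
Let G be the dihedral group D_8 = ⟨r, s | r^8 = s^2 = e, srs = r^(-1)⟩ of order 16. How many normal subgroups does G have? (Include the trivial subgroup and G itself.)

G has 19 subgroups. Checking conjugation-invariance by order — order 1: 1/1 normal; order 2: 1/9 normal; order 4: 1/5 normal; order 8: 3/3 normal; order 16: 1/1 normal.
Total normal subgroups: 7.

7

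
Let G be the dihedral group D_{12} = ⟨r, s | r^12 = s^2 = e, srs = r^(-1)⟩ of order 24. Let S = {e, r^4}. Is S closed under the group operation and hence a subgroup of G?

No

r^4 ∈ S but its inverse r^8 ∉ S, so S is not a subgroup.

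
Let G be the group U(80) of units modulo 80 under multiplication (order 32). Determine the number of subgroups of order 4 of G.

|G| = 32 and 4 | 32, so subgroups of order 4 are possible by Lagrange.
The subgroups of order 4 are: {1, 11, 41, 51}; {1, 9, 13, 37}; {1, 17, 33, 49}; {1, 19, 41, 59}; … (19 in all).
So G has 19 subgroups of order 4.

19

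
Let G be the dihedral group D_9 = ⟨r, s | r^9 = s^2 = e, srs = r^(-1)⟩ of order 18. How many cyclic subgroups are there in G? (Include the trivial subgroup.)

A cyclic subgroup of order d is generated by each of its φ(d) elements of order d, so the cyclic subgroups of order d number (#elements of order d)/φ(d).
Cyclic subgroups by order — order 1: 1; order 2: 9; order 3: 1; order 9: 1.
Total: 12.

12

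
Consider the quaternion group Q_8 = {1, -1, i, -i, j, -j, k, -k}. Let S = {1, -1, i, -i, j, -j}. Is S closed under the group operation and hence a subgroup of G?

No

|S| = 6 does not divide |G| = 8, so by Lagrange S is not a subgroup.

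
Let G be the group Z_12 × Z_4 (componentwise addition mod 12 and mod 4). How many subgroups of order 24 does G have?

|G| = 48 and 24 | 48, so subgroups of order 24 are possible by Lagrange.
The subgroups of order 24 are: {(0,0), (0,1), (0,2), (0,3), (2,0), (2,1), (2,2), (2,3), (4,0), (4,1), (4,2), (4,3), (6,0), (6,1), (6,2), (6,3), (8,0), (8,1), (8,2), (8,3), (10,0), (10,1), (10,2), (10,3)}; {(0,0), (0,2), (1,0), (1,2), (2,0), (2,2), (3,0), (3,2), (4,0), (4,2), (5,0), (5,2), (6,0), (6,2), (7,0), (7,2), (8,0), (8,2), (9,0), (9,2), (10,0), (10,2), (11,0), (11,2)}; {(0,0), (0,2), (1,1), (1,3), (2,0), (2,2), (3,1), (3,3), (4,0), (4,2), (5,1), (5,3), (6,0), (6,2), (7,1), (7,3), (8,0), (8,2), (9,1), (9,3), (10,0), (10,2), (11,1), (11,3)}.
So G has 3 subgroups of order 24.

3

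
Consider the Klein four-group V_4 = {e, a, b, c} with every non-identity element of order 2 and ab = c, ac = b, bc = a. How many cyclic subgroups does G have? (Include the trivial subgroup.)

4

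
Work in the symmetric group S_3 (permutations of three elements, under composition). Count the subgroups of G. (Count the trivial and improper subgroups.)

|G| = 6, so by Lagrange every subgroup order divides 6. Divisors: 1, 2, 3, 6.
Subgroups by order — order 1: 1; order 2: 3; order 3: 1; order 6: 1.
Total: 1 + 3 + 1 + 1 = 6.

6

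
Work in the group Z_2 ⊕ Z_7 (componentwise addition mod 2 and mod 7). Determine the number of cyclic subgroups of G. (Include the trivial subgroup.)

A cyclic subgroup of order d is generated by each of its φ(d) elements of order d, so the cyclic subgroups of order d number (#elements of order d)/φ(d).
Cyclic subgroups by order — order 1: 1; order 2: 1; order 7: 1; order 14: 1.
Total: 4.

4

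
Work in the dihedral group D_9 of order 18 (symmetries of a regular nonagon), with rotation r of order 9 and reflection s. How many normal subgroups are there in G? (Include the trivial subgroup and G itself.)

G has 16 subgroups. Checking conjugation-invariance by order — order 1: 1/1 normal; order 2: 0/9 normal; order 3: 1/1 normal; order 6: 0/3 normal; order 9: 1/1 normal; order 18: 1/1 normal.
Total normal subgroups: 4.

4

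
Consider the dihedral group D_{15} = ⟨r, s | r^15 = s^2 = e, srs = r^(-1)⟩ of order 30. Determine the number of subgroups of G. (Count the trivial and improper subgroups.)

|G| = 30, so by Lagrange every subgroup order divides 30. Divisors: 1, 2, 3, 5, 6, 10, 15, 30.
Subgroups by order — order 1: 1; order 2: 15; order 3: 1; order 5: 1; order 6: 5; order 10: 3; order 15: 1; order 30: 1.
Total: 1 + 15 + 1 + 1 + 5 + 3 + 1 + 1 = 28.

28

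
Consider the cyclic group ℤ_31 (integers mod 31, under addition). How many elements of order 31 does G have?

In a cyclic group of order 31, the number of elements of order d (for d | 31) is φ(d).
φ(31) = 30.

30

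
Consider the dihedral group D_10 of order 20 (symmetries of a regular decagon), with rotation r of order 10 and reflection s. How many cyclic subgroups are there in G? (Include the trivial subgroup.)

14

Group the elements of G by the cyclic subgroup they generate; each cyclic subgroup of order d accounts for φ(d) elements.
Cyclic subgroups by order — order 1: 1; order 2: 11; order 5: 1; order 10: 1.
Total: 14.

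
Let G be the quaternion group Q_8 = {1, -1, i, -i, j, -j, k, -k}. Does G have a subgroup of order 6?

No

6 does not divide |G| = 8, so by Lagrange no subgroup of order 6 exists.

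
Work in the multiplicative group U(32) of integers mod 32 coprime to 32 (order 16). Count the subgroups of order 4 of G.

3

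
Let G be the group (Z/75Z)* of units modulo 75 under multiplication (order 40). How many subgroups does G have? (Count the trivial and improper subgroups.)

|G| = 40, so by Lagrange every subgroup order divides 40. Divisors: 1, 2, 4, 5, 8, 10, 20, 40.
Subgroups by order — order 1: 1; order 2: 3; order 4: 3; order 5: 1; order 8: 1; order 10: 3; order 20: 3; order 40: 1.
Total: 1 + 3 + 3 + 1 + 1 + 3 + 3 + 1 = 16.

16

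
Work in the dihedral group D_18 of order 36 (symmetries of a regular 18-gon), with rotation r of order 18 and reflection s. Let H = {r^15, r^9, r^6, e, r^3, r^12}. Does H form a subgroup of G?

Yes

|H| = 6 divides |G| = 36, consistent with Lagrange.
H contains the identity, every element's inverse is in H, and H is closed under ·: it is a subgroup.
In fact H = ⟨r^15⟩.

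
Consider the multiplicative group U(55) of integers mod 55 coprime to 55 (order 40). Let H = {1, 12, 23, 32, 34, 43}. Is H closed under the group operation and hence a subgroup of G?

No

|H| = 6 does not divide |G| = 40, so by Lagrange H is not a subgroup.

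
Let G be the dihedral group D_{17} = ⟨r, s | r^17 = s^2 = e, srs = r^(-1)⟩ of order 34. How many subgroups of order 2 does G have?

17

|G| = 34 and 2 | 34, so subgroups of order 2 are possible by Lagrange.
The subgroups of order 2 are: {e, r^10s}; {e, r^11s}; {e, r^12s}; {e, r^13s}; … (17 in all).
So G has 17 subgroups of order 2.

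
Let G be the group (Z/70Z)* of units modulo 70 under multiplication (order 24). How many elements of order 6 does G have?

6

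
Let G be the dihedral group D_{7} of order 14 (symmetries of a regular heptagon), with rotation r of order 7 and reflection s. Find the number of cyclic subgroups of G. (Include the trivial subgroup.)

Each element a generates a cyclic subgroup ⟨a⟩; distinct elements may generate the same one (a cyclic group of order d has φ(d) generators).
Cyclic subgroups by order — order 1: 1; order 2: 7; order 7: 1.
Total: 9.

9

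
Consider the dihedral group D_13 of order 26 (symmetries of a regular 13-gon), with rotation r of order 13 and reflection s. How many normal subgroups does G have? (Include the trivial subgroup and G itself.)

3

G has 16 subgroups. Checking conjugation-invariance by order — order 1: 1/1 normal; order 2: 0/13 normal; order 13: 1/1 normal; order 26: 1/1 normal.
Total normal subgroups: 3.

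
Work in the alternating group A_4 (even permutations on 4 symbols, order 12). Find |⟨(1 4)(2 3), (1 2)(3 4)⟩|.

4

|⟨(1 4)(2 3)⟩| = 2 and |⟨(1 2)(3 4)⟩| = 2, so |H| is a multiple of lcm(2, 2) = 2 and divides |G| = 12.
Closing under the operation: H = {e, (1 2)(3 4), (1 3)(2 4), (1 4)(2 3)}, so |H| = 4.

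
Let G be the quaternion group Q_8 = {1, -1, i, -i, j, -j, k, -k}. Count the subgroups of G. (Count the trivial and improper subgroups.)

|G| = 8, so by Lagrange every subgroup order divides 8. Divisors: 1, 2, 4, 8.
Subgroups by order — order 1: 1; order 2: 1; order 4: 3; order 8: 1.
Total: 1 + 1 + 3 + 1 = 6.

6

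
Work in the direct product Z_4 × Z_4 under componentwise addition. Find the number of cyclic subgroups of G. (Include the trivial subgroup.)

Group the elements of G by the cyclic subgroup they generate; each cyclic subgroup of order d accounts for φ(d) elements.
Cyclic subgroups by order — order 1: 1; order 2: 3; order 4: 6.
Total: 10.

10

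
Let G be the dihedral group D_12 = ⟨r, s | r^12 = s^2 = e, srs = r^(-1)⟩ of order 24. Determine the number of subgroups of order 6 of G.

|G| = 24 and 6 | 24, so subgroups of order 6 are possible by Lagrange.
The subgroups of order 6 are: {e, r^2, r^4, r^6, r^8, r^10}; {e, r^4, r^8, r^2s, r^6s, r^10s}; {e, r^4, r^8, r^3s, r^7s, r^11s}; {e, r^4, r^8, s, r^4s, r^8s}; … (5 in all).
So G has 5 subgroups of order 6.

5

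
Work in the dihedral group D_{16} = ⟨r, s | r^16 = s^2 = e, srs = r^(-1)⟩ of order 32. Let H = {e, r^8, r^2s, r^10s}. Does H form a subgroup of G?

Yes

|H| = 4 divides |G| = 32, consistent with Lagrange.
H contains the identity, every element's inverse is in H, and H is closed under ·: it is a subgroup.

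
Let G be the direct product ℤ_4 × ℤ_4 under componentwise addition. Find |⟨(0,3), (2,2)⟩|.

8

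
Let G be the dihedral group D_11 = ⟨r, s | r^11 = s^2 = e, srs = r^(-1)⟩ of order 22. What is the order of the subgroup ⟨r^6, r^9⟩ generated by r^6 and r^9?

11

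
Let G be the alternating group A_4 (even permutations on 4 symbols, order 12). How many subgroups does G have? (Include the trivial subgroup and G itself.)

10

|G| = 12, so by Lagrange every subgroup order divides 12. Divisors: 1, 2, 3, 4, 6, 12.
Subgroups by order — order 1: 1; order 2: 3; order 3: 4; order 4: 1; order 6: 0; order 12: 1.
Total: 1 + 3 + 4 + 1 + 0 + 1 = 10.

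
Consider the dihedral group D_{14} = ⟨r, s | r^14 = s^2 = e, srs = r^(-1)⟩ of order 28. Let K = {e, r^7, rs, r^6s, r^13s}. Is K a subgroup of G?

|K| = 5 does not divide |G| = 28, so by Lagrange K is not a subgroup.

No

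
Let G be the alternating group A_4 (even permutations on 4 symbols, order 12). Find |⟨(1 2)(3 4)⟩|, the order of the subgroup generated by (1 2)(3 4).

Computing powers of (1 2)(3 4): the smallest k with ((1 2)(3 4))^k = e is k = 2.

2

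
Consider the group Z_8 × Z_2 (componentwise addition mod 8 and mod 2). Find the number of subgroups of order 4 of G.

|G| = 16 and 4 | 16, so subgroups of order 4 are possible by Lagrange.
The subgroups of order 4 are: {(0,0), (0,1), (4,0), (4,1)}; {(0,0), (2,0), (4,0), (6,0)}; {(0,0), (2,1), (4,0), (6,1)}.
So G has 3 subgroups of order 4.

3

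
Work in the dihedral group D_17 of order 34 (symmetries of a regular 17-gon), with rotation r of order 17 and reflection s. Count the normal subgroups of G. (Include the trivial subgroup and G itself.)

G has 20 subgroups. Checking conjugation-invariance by order — order 1: 1/1 normal; order 2: 0/17 normal; order 17: 1/1 normal; order 34: 1/1 normal.
Total normal subgroups: 3.

3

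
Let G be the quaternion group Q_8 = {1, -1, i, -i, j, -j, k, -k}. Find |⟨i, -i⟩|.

|⟨i⟩| = 4 and |⟨-i⟩| = 4, so |H| is a multiple of lcm(4, 4) = 4 and divides |G| = 8.
Closing under the operation: H = {1, -1, i, -i}, so |H| = 4.

4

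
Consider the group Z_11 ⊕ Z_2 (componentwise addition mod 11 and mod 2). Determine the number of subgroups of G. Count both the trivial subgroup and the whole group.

|G| = 22, so by Lagrange every subgroup order divides 22. Divisors: 1, 2, 11, 22.
Subgroups by order — order 1: 1; order 2: 1; order 11: 1; order 22: 1.
Total: 1 + 1 + 1 + 1 = 4.

4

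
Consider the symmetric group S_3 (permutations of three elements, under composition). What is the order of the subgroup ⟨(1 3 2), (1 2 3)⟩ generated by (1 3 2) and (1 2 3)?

|⟨(1 3 2)⟩| = 3 and |⟨(1 2 3)⟩| = 3, so |H| is a multiple of lcm(3, 3) = 3 and divides |G| = 6.
Closing under the operation: H = {e, (1 2 3), (1 3 2)}, so |H| = 3.

3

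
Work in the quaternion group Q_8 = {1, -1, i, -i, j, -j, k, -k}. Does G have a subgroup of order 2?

Yes

2 | 8. A subgroup of order 2 is {1, -1}.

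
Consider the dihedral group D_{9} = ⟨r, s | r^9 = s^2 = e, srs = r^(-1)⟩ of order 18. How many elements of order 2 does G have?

9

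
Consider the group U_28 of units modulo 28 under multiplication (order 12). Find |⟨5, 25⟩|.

6

|⟨5⟩| = 6 and |⟨25⟩| = 3, so |H| is a multiple of lcm(6, 3) = 6 and divides |G| = 12.
Closing under the operation: H = {1, 5, 9, 13, 17, 25}, so |H| = 6.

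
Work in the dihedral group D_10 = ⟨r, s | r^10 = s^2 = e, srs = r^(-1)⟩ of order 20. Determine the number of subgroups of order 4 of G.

|G| = 20 and 4 | 20, so subgroups of order 4 are possible by Lagrange.
The subgroups of order 4 are: {e, r^5, r^2s, r^7s}; {e, r^5, r^3s, r^8s}; {e, r^5, r^4s, r^9s}; {e, r^5, s, r^5s}; … (5 in all).
So G has 5 subgroups of order 4.

5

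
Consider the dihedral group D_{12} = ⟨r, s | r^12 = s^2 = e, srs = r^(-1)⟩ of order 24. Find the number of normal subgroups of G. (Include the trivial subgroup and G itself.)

G has 34 subgroups. Checking conjugation-invariance by order — order 1: 1/1 normal; order 2: 1/13 normal; order 3: 1/1 normal; order 4: 1/7 normal; order 6: 1/5 normal; order 8: 0/3 normal; order 12: 3/3 normal; order 24: 1/1 normal.
Total normal subgroups: 9.

9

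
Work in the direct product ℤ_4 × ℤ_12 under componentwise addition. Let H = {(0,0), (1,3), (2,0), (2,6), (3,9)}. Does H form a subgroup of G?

|H| = 5 does not divide |G| = 48, so by Lagrange H is not a subgroup.

No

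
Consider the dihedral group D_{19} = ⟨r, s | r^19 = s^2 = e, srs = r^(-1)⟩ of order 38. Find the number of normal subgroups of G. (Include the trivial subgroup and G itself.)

G has 22 subgroups. Checking conjugation-invariance by order — order 1: 1/1 normal; order 2: 0/19 normal; order 19: 1/1 normal; order 38: 1/1 normal.
Total normal subgroups: 3.

3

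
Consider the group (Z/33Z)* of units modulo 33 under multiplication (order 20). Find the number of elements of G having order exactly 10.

12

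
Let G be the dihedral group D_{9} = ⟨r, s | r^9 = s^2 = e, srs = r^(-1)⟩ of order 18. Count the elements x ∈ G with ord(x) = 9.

6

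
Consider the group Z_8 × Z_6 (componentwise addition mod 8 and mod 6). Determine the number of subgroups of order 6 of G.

3

|G| = 48 and 6 | 48, so subgroups of order 6 are possible by Lagrange.
The subgroups of order 6 are: {(0,0), (0,1), (0,2), (0,3), (0,4), (0,5)}; {(0,0), (0,2), (0,4), (4,0), (4,2), (4,4)}; {(0,0), (0,2), (0,4), (4,1), (4,3), (4,5)}.
So G has 3 subgroups of order 6.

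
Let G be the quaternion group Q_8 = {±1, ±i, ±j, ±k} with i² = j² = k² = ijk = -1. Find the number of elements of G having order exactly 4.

The elements of order 4 are: i, -i, j, -j, k, -k.
That's 6.

6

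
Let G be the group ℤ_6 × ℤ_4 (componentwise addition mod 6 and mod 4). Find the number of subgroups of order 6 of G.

|G| = 24 and 6 | 24, so subgroups of order 6 are possible by Lagrange.
The subgroups of order 6 are: {(0,0), (0,2), (2,0), (2,2), (4,0), (4,2)}; {(0,0), (1,0), (2,0), (3,0), (4,0), (5,0)}; {(0,0), (1,2), (2,0), (3,2), (4,0), (5,2)}.
So G has 3 subgroups of order 6.

3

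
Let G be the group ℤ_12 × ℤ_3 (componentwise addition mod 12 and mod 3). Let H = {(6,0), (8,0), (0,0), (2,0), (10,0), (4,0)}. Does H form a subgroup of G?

|H| = 6 divides |G| = 36, consistent with Lagrange.
H contains the identity, every element's inverse is in H, and H is closed under +: it is a subgroup.
In fact H = ⟨(10,0)⟩.

Yes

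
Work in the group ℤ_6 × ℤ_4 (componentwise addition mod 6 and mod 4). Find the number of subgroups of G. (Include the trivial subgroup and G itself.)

16

|G| = 24, so by Lagrange every subgroup order divides 24. Divisors: 1, 2, 3, 4, 6, 8, 12, 24.
Subgroups by order — order 1: 1; order 2: 3; order 3: 1; order 4: 3; order 6: 3; order 8: 1; order 12: 3; order 24: 1.
Total: 1 + 3 + 1 + 3 + 3 + 1 + 3 + 1 = 16.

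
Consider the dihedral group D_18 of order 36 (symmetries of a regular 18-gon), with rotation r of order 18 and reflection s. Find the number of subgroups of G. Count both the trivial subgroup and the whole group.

|G| = 36, so by Lagrange every subgroup order divides 36. Divisors: 1, 2, 3, 4, 6, 9, 12, 18, 36.
Subgroups by order — order 1: 1; order 2: 19; order 3: 1; order 4: 9; order 6: 7; order 9: 1; order 12: 3; order 18: 3; order 36: 1.
Total: 1 + 19 + 1 + 9 + 7 + 1 + 3 + 3 + 1 = 45.

45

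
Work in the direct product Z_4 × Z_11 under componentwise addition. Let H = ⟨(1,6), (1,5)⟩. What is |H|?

|⟨(1,6)⟩| = 44 and |⟨(1,5)⟩| = 44, so |H| is a multiple of lcm(44, 44) = 44 and divides |G| = 44.
Closing {(1,6), (1,5)} under the group operation gives all of G, so |H| = 44.

44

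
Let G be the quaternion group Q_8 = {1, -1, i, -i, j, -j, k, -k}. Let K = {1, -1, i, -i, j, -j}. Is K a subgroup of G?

|K| = 6 does not divide |G| = 8, so by Lagrange K is not a subgroup.

No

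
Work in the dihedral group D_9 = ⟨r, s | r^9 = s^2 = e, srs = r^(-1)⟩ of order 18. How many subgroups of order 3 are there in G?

1

|G| = 18 and 3 | 18, so subgroups of order 3 are possible by Lagrange.
The subgroups of order 3 are: {e, r^3, r^6}.
So G has 1 subgroup of order 3.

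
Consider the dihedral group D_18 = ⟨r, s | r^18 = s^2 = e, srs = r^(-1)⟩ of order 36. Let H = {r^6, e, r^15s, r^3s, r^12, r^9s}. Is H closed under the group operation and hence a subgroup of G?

|H| = 6 divides |G| = 36, consistent with Lagrange.
H contains the identity, every element's inverse is in H, and H is closed under ·: it is a subgroup.

Yes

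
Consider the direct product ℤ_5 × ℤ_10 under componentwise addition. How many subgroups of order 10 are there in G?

6

|G| = 50 and 10 | 50, so subgroups of order 10 are possible by Lagrange.
The subgroups of order 10 are: {(0,0), (0,1), (0,2), (0,3), (0,4), (0,5), (0,6), (0,7), (0,8), (0,9)}; {(0,0), (0,5), (1,0), (1,5), (2,0), (2,5), (3,0), (3,5), (4,0), (4,5)}; {(0,0), (0,5), (1,1), (1,6), (2,2), (2,7), (3,3), (3,8), (4,4), (4,9)}; {(0,0), (0,5), (1,2), (1,7), (2,4), (2,9), (3,1), (3,6), (4,3), (4,8)}; … (6 in all).
So G has 6 subgroups of order 10.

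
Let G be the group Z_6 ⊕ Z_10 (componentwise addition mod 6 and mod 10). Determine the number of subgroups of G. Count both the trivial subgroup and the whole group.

|G| = 60, so by Lagrange every subgroup order divides 60. Divisors: 1, 2, 3, 4, 5, 6, 10, 12, 15, 20, 30, 60.
Subgroups by order — order 1: 1; order 2: 3; order 3: 1; order 4: 1; order 5: 1; order 6: 3; order 10: 3; order 12: 1; order 15: 1; order 20: 1; order 30: 3; order 60: 1.
Total: 1 + 3 + 1 + 1 + 1 + 3 + 3 + 1 + 1 + 1 + 3 + 1 = 20.

20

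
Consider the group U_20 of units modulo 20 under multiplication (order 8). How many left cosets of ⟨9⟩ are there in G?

4

|⟨9⟩| = 2 and |G| = 8.
By Lagrange, [G : H] = |G|/|H| = 8/2 = 4.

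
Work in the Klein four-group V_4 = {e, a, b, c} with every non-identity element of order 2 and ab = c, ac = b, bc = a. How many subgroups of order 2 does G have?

3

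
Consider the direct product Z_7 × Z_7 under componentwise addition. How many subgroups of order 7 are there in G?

8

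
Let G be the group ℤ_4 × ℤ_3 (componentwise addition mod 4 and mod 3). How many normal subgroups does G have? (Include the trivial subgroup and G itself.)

6

G is abelian, so every subgroup is normal.
G has 6 subgroups in total, hence 6 normal subgroups.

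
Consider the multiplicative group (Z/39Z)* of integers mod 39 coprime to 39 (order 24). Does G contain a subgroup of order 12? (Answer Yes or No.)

12 | 24. A subgroup of order 12 is {1, 2, 4, 5, 8, 10, 11, 16, 20, 22, 25, 32}.

Yes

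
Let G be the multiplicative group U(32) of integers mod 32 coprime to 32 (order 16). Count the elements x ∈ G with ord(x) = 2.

3

The elements of order 2 are: 15, 17, 31.
That's 3.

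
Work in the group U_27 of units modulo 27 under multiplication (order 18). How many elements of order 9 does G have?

6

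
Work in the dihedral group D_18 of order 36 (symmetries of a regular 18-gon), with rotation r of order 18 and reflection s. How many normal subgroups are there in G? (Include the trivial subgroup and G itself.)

9

G has 45 subgroups. Checking conjugation-invariance by order — order 1: 1/1 normal; order 2: 1/19 normal; order 3: 1/1 normal; order 4: 0/9 normal; order 6: 1/7 normal; order 9: 1/1 normal; order 12: 0/3 normal; order 18: 3/3 normal; order 36: 1/1 normal.
Total normal subgroups: 9.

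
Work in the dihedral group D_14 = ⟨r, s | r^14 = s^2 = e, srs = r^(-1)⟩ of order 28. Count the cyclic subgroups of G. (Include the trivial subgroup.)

18

Each element a generates a cyclic subgroup ⟨a⟩; distinct elements may generate the same one (a cyclic group of order d has φ(d) generators).
Cyclic subgroups by order — order 1: 1; order 2: 15; order 7: 1; order 14: 1.
Total: 18.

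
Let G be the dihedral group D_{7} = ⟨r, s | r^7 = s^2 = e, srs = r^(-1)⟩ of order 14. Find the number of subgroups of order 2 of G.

7

|G| = 14 and 2 | 14, so subgroups of order 2 are possible by Lagrange.
The subgroups of order 2 are: {e, r^2s}; {e, r^3s}; {e, r^4s}; {e, r^5s}; … (7 in all).
So G has 7 subgroups of order 2.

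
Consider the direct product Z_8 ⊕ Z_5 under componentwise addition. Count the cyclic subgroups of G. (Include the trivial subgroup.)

Each element a generates a cyclic subgroup ⟨a⟩; distinct elements may generate the same one (a cyclic group of order d has φ(d) generators).
Cyclic subgroups by order — order 1: 1; order 2: 1; order 4: 1; order 5: 1; order 8: 1; order 10: 1; order 20: 1; order 40: 1.
Total: 8.

8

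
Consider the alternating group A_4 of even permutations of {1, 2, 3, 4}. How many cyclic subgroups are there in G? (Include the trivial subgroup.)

Each element a generates a cyclic subgroup ⟨a⟩; distinct elements may generate the same one (a cyclic group of order d has φ(d) generators).
Cyclic subgroups by order — order 1: 1; order 2: 3; order 3: 4.
Total: 8.

8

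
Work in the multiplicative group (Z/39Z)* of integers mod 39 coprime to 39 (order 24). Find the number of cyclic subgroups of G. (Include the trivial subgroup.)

Each element a generates a cyclic subgroup ⟨a⟩; distinct elements may generate the same one (a cyclic group of order d has φ(d) generators).
Cyclic subgroups by order — order 1: 1; order 2: 3; order 3: 1; order 4: 2; order 6: 3; order 12: 2.
Total: 12.

12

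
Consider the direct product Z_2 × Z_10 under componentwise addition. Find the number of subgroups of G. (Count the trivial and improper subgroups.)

10

|G| = 20, so by Lagrange every subgroup order divides 20. Divisors: 1, 2, 4, 5, 10, 20.
Subgroups by order — order 1: 1; order 2: 3; order 4: 1; order 5: 1; order 10: 3; order 20: 1.
Total: 1 + 3 + 1 + 1 + 3 + 1 = 10.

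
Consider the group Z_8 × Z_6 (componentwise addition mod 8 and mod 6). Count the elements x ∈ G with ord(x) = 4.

4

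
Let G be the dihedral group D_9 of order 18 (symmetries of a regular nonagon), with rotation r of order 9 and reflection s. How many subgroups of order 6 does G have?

|G| = 18 and 6 | 18, so subgroups of order 6 are possible by Lagrange.
The subgroups of order 6 are: {e, r^3, r^6, r^2s, r^5s, r^8s}; {e, r^3, r^6, s, r^3s, r^6s}; {e, r^3, r^6, rs, r^4s, r^7s}.
So G has 3 subgroups of order 6.

3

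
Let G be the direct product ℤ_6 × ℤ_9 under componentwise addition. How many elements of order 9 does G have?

An element (a,b) has order lcm(ord(a), ord(b)); count pairs with lcm equal to 9.
Enumerating gives 18 such elements.

18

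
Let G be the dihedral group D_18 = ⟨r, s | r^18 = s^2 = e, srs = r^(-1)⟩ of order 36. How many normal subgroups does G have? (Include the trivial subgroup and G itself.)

G has 45 subgroups. Checking conjugation-invariance by order — order 1: 1/1 normal; order 2: 1/19 normal; order 3: 1/1 normal; order 4: 0/9 normal; order 6: 1/7 normal; order 9: 1/1 normal; order 12: 0/3 normal; order 18: 3/3 normal; order 36: 1/1 normal.
Total normal subgroups: 9.

9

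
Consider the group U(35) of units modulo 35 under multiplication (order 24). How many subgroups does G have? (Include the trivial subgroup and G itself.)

16

|G| = 24, so by Lagrange every subgroup order divides 24. Divisors: 1, 2, 3, 4, 6, 8, 12, 24.
Subgroups by order — order 1: 1; order 2: 3; order 3: 1; order 4: 3; order 6: 3; order 8: 1; order 12: 3; order 24: 1.
Total: 1 + 3 + 1 + 3 + 3 + 1 + 3 + 1 = 16.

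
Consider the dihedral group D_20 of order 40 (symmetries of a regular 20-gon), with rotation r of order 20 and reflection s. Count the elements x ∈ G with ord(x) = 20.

8

The elements of order 20 are: r, r^3, r^7, r^9, r^11, r^13, r^17, r^19.
That's 8.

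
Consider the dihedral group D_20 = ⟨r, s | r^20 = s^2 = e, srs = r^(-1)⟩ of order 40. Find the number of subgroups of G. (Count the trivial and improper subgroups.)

|G| = 40, so by Lagrange every subgroup order divides 40. Divisors: 1, 2, 4, 5, 8, 10, 20, 40.
Subgroups by order — order 1: 1; order 2: 21; order 4: 11; order 5: 1; order 8: 5; order 10: 5; order 20: 3; order 40: 1.
Total: 1 + 21 + 11 + 1 + 5 + 5 + 3 + 1 = 48.

48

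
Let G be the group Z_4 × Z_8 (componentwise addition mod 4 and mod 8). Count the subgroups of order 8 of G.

7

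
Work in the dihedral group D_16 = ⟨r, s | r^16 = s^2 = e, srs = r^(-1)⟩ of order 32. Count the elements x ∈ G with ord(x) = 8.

4

The elements of order 8 are: r^2, r^6, r^10, r^14.
That's 4.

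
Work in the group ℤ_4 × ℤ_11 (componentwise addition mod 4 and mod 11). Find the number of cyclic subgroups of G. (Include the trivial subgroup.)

Group the elements of G by the cyclic subgroup they generate; each cyclic subgroup of order d accounts for φ(d) elements.
Cyclic subgroups by order — order 1: 1; order 2: 1; order 4: 1; order 11: 1; order 22: 1; order 44: 1.
Total: 6.

6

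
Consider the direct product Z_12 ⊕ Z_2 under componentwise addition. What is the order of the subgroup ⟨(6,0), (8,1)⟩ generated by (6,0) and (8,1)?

12

|⟨(6,0)⟩| = 2 and |⟨(8,1)⟩| = 6, so |H| is a multiple of lcm(2, 6) = 6 and divides |G| = 24.
Closing under the operation: H = {(0,0), (0,1), (2,0), (2,1), (4,0), (4,1), (6,0), (6,1), (8,0), (8,1), (10,0), (10,1)}, so |H| = 12.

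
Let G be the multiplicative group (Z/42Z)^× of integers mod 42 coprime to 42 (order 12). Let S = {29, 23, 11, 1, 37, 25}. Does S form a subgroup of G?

Yes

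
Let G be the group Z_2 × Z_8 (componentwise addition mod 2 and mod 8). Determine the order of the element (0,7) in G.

8

The order of (0,7) in Z_2 × Z_8 is lcm(ord(0) in Z_2, ord(7) in Z_8).
ord(0) = 1 and ord(7) = 8, so |⟨(0,7)⟩| = lcm(1, 8) = 8.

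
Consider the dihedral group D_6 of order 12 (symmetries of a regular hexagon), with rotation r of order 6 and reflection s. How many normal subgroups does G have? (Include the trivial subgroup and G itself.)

G has 16 subgroups. Checking conjugation-invariance by order — order 1: 1/1 normal; order 2: 1/7 normal; order 3: 1/1 normal; order 4: 0/3 normal; order 6: 3/3 normal; order 12: 1/1 normal.
Total normal subgroups: 7.

7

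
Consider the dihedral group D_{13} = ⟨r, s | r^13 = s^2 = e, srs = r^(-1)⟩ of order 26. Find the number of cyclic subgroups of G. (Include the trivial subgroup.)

15

Group the elements of G by the cyclic subgroup they generate; each cyclic subgroup of order d accounts for φ(d) elements.
Cyclic subgroups by order — order 1: 1; order 2: 13; order 13: 1.
Total: 15.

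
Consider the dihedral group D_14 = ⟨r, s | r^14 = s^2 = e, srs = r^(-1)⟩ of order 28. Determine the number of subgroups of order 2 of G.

15

|G| = 28 and 2 | 28, so subgroups of order 2 are possible by Lagrange.
The subgroups of order 2 are: {e, r^10s}; {e, r^11s}; {e, r^12s}; {e, r^13s}; … (15 in all).
So G has 15 subgroups of order 2.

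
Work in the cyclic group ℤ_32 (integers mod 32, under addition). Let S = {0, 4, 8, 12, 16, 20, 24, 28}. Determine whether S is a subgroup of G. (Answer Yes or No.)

|S| = 8 divides |G| = 32, consistent with Lagrange.
S contains the identity, every element's inverse is in S, and S is closed under +: it is a subgroup.
In fact S = ⟨4⟩.

Yes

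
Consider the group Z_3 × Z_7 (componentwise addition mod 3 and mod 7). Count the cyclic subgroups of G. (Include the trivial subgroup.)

Each element a generates a cyclic subgroup ⟨a⟩; distinct elements may generate the same one (a cyclic group of order d has φ(d) generators).
Cyclic subgroups by order — order 1: 1; order 3: 1; order 7: 1; order 21: 1.
Total: 4.

4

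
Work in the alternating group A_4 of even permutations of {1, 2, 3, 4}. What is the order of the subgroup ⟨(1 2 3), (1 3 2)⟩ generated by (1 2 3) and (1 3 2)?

3

|⟨(1 2 3)⟩| = 3 and |⟨(1 3 2)⟩| = 3, so |H| is a multiple of lcm(3, 3) = 3 and divides |G| = 12.
Closing under the operation: H = {e, (1 2 3), (1 3 2)}, so |H| = 3.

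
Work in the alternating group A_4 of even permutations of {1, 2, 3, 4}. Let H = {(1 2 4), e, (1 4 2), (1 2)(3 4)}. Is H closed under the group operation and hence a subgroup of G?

Closure fails: (1 2)(3 4) ∘ (1 2 4) = (2 3 4) ∉ H. So H is not a subgroup.

No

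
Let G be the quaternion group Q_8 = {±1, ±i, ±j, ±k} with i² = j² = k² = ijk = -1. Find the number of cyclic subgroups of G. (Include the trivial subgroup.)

Each element a generates a cyclic subgroup ⟨a⟩; distinct elements may generate the same one (a cyclic group of order d has φ(d) generators).
Cyclic subgroups by order — order 1: 1; order 2: 1; order 4: 3.
Total: 5.

5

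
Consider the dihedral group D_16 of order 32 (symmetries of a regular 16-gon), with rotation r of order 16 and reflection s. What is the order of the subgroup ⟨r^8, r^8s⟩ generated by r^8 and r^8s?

4

|⟨r^8⟩| = 2 and |⟨r^8s⟩| = 2, so |H| is a multiple of lcm(2, 2) = 2 and divides |G| = 32.
Closing under the operation: H = {e, r^8, s, r^8s}, so |H| = 4.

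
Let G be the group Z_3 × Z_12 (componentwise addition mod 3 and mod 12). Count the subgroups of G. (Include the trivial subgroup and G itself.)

18

|G| = 36, so by Lagrange every subgroup order divides 36. Divisors: 1, 2, 3, 4, 6, 9, 12, 18, 36.
Subgroups by order — order 1: 1; order 2: 1; order 3: 4; order 4: 1; order 6: 4; order 9: 1; order 12: 4; order 18: 1; order 36: 1.
Total: 1 + 1 + 4 + 1 + 4 + 1 + 4 + 1 + 1 = 18.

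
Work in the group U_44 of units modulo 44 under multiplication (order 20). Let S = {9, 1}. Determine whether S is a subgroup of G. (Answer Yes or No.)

No

9 ∈ S but its inverse 5 ∉ S, so S is not a subgroup.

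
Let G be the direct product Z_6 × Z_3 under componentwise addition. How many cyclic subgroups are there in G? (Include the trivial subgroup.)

Each element a generates a cyclic subgroup ⟨a⟩; distinct elements may generate the same one (a cyclic group of order d has φ(d) generators).
Cyclic subgroups by order — order 1: 1; order 2: 1; order 3: 4; order 6: 4.
Total: 10.

10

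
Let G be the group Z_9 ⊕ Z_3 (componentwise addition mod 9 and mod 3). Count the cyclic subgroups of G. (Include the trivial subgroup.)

8

Group the elements of G by the cyclic subgroup they generate; each cyclic subgroup of order d accounts for φ(d) elements.
Cyclic subgroups by order — order 1: 1; order 3: 4; order 9: 3.
Total: 8.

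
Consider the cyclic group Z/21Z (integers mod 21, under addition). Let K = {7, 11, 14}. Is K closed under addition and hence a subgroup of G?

The identity 0 ∉ K, so K is not a subgroup.

No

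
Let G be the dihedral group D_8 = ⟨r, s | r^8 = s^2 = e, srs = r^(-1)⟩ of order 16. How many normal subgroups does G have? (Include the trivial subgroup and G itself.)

7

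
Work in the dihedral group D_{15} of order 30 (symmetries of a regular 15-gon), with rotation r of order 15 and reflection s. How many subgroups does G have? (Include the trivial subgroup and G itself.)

28

|G| = 30, so by Lagrange every subgroup order divides 30. Divisors: 1, 2, 3, 5, 6, 10, 15, 30.
Subgroups by order — order 1: 1; order 2: 15; order 3: 1; order 5: 1; order 6: 5; order 10: 3; order 15: 1; order 30: 1.
Total: 1 + 15 + 1 + 1 + 5 + 3 + 1 + 1 = 28.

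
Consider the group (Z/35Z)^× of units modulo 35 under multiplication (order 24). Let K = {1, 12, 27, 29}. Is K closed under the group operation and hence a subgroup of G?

No

12 ∈ K but its inverse 3 ∉ K, so K is not a subgroup.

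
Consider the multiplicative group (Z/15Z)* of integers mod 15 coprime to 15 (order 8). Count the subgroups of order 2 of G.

|G| = 8 and 2 | 8, so subgroups of order 2 are possible by Lagrange.
The subgroups of order 2 are: {1, 11}; {1, 14}; {1, 4}.
So G has 3 subgroups of order 2.

3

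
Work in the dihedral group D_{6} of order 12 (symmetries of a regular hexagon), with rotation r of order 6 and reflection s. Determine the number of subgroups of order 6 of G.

3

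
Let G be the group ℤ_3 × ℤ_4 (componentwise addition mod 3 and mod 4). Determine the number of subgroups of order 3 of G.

|G| = 12 and 3 | 12, so subgroups of order 3 are possible by Lagrange.
The subgroups of order 3 are: {(0,0), (1,0), (2,0)}.
So G has 1 subgroup of order 3.

1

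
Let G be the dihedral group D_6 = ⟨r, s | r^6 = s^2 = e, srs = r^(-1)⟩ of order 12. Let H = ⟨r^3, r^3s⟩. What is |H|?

|⟨r^3⟩| = 2 and |⟨r^3s⟩| = 2, so |H| is a multiple of lcm(2, 2) = 2 and divides |G| = 12.
Closing under the operation: H = {e, r^3, s, r^3s}, so |H| = 4.

4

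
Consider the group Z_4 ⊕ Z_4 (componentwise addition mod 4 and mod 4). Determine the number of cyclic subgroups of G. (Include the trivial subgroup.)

10

Group the elements of G by the cyclic subgroup they generate; each cyclic subgroup of order d accounts for φ(d) elements.
Cyclic subgroups by order — order 1: 1; order 2: 3; order 4: 6.
Total: 10.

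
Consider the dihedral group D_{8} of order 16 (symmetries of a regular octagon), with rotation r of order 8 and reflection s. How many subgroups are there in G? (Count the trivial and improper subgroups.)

|G| = 16, so by Lagrange every subgroup order divides 16. Divisors: 1, 2, 4, 8, 16.
Subgroups by order — order 1: 1; order 2: 9; order 4: 5; order 8: 3; order 16: 1.
Total: 1 + 9 + 5 + 3 + 1 = 19.

19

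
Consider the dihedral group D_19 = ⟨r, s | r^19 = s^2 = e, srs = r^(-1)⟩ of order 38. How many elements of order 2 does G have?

19

Enumerating element orders in G gives 19 elements of order 2.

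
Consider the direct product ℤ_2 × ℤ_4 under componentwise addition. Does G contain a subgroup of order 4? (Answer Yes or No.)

Yes

4 | 8. A subgroup of order 4 is {(0,0), (0,1), (0,2), (0,3)}.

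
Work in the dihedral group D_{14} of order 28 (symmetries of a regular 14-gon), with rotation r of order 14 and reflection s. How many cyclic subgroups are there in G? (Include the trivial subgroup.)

Group the elements of G by the cyclic subgroup they generate; each cyclic subgroup of order d accounts for φ(d) elements.
Cyclic subgroups by order — order 1: 1; order 2: 15; order 7: 1; order 14: 1.
Total: 18.

18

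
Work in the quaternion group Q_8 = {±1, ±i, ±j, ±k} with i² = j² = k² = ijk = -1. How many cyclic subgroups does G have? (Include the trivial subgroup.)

Each element a generates a cyclic subgroup ⟨a⟩; distinct elements may generate the same one (a cyclic group of order d has φ(d) generators).
Cyclic subgroups by order — order 1: 1; order 2: 1; order 4: 3.
Total: 5.

5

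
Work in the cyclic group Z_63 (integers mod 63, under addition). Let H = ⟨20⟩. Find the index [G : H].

|⟨20⟩| = 63 and |G| = 63.
By Lagrange, [G : H] = |G|/|H| = 63/63 = 1.

1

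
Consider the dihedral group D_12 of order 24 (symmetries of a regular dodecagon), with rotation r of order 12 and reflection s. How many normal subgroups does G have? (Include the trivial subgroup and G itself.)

G has 34 subgroups. Checking conjugation-invariance by order — order 1: 1/1 normal; order 2: 1/13 normal; order 3: 1/1 normal; order 4: 1/7 normal; order 6: 1/5 normal; order 8: 0/3 normal; order 12: 3/3 normal; order 24: 1/1 normal.
Total normal subgroups: 9.

9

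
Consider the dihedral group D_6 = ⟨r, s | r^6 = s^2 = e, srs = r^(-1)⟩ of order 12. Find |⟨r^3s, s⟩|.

4

|⟨r^3s⟩| = 2 and |⟨s⟩| = 2, so |H| is a multiple of lcm(2, 2) = 2 and divides |G| = 12.
Closing under the operation: H = {e, r^3, s, r^3s}, so |H| = 4.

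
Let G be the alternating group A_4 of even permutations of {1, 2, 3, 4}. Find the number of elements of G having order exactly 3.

The elements of order 3 are: (2 3 4), (2 4 3), (1 2 3), (1 2 4), (1 3 2), (1 3 4), (1 4 2), (1 4 3).
That's 8.

8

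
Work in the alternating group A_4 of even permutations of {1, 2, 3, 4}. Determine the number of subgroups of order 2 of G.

|G| = 12 and 2 | 12, so subgroups of order 2 are possible by Lagrange.
The subgroups of order 2 are: {e, (1 2)(3 4)}; {e, (1 3)(2 4)}; {e, (1 4)(2 3)}.
So G has 3 subgroups of order 2.

3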